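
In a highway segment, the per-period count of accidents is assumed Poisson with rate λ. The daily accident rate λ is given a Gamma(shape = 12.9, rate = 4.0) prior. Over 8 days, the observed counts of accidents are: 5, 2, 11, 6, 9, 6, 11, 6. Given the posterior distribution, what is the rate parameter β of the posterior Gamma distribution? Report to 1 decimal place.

With a Gamma(shape α, rate β) prior, the Poisson likelihood is conjugate: the posterior is Gamma(α + ΣXᵢ, β + n).
Sum of counts S = 56 over n = 8 days.
Posterior: Gamma(α+S, β+n) = Gamma(12.9+56, 4.0+8) = Gamma(68.9, 12.0).
Posterior β = 12.0.

12.0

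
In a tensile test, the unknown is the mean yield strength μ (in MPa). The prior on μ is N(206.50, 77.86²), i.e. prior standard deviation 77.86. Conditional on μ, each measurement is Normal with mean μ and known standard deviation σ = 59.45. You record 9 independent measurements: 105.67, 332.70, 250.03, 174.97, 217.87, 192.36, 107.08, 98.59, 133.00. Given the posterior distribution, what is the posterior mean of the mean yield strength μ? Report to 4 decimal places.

180.8056

For Normal data with known variance σ², a Normal(μ₀, σ₀²) prior on μ is conjugate. Posterior precision = 1/σ₀² + n/σ²; posterior mean is the precision-weighted average of μ₀ and x̄.
Σxᵢ = 105.67 + 332.70 + 250.03 + 174.97 + 217.87 + 192.36 + 107.08 + 98.59 + 133.00 = 1612.27, so n·x̄ = 1612.27.
σ₀² = 77.86² = 6062.1796, σ² = 59.45² = 3534.3025; σ² + n·σ₀² = 3534.3025 + 9·6062.1796 = 58093.9189.
Posterior mean = (μ₀/σ₀² + n·x̄/σ²)/(1/σ₀² + n/σ²) = (σ²·μ₀ + σ₀²·n·x̄)/(σ² + n·σ₀²) = (3534.3025·206.50 + 6062.1796·1612.27)/58093.9189 = 10503703.769942/58093.9189 = 180.8056.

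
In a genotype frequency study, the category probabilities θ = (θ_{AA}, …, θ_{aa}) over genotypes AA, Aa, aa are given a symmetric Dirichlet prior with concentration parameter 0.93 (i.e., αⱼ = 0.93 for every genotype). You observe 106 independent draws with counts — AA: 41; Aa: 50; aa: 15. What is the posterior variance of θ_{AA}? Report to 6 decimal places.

The Dirichlet prior is conjugate to the Multinomial likelihood: each posterior αⱼ = prior αⱼ + observed count nⱼ.
Posterior concentration: (41.93, 50.93, 15.93), total = 108.79.
Var[θ_j] = α_j(Σα−α_j)/((Σα)²(Σα+1)) = 41.93·66.86/(108.79²·109.79) = 0.002157.

0.002157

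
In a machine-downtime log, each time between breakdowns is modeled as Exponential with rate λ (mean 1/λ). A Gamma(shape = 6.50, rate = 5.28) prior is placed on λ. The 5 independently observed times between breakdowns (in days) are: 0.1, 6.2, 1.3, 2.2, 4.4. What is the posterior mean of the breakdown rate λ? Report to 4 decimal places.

With a Gamma(shape α, rate β) prior on the exponential rate λ, the posterior after n observations with total T = Σxᵢ is Gamma(α+n, β+T).
Sum of observations T = 14.2 days; n = 5.
Posterior: Gamma(6.50+5, 5.28+14.2) = Gamma(11.50, 19.48).
Posterior mean of λ = α/β = 11.50/19.48 = 0.5903.

0.5903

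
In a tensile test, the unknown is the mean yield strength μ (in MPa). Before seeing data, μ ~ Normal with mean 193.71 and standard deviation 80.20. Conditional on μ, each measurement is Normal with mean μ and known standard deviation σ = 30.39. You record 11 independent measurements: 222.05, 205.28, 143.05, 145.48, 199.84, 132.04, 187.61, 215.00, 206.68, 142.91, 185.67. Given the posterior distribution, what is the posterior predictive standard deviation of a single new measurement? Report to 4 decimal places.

For Normal data with known variance σ², a Normal(μ₀, σ₀²) prior on μ is conjugate. Posterior precision = 1/σ₀² + n/σ²; posterior mean is the precision-weighted average of μ₀ and x̄.
σ₀² = 80.20² = 6432.04, σ² = 30.39² = 923.5521; σ² + n·σ₀² = 923.5521 + 11·6432.04 = 71675.9921.
Posterior precision = 1/σ₀² + n/σ² = 1/6432.04 + 11/923.5521 = (σ² + n·σ₀²)/(σ₀²σ²) = 71675.9921/(6432.04·923.5521); posterior variance σₙ² = σ₀²σ²/(σ² + n·σ₀²) = 6432.04·923.5521/71675.9921 = 82.877458.
Predictive variance for one new observation = σₙ² + σ² = 6432.04·923.5521/71675.9921 + 923.5521 = σ²·(σ₀² + 71675.9921)/71675.9921 = 923.5521·78108.0321/71675.9921 = 1006.429558; SD = √(923.5521·78108.0321/71675.9921) = 31.7243.

31.7243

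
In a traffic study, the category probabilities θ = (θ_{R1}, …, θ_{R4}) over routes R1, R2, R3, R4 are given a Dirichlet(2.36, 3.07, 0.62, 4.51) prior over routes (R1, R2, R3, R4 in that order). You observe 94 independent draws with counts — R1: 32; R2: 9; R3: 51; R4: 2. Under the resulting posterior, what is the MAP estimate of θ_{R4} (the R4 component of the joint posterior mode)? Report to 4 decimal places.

The Dirichlet prior is conjugate to the Multinomial likelihood: each posterior αⱼ = prior αⱼ + observed count nⱼ.
Posterior concentration: (34.36, 12.07, 51.62, 6.51), total = 104.56.
Joint mode component: (α_{R4}−1)/(Σα−K) = 5.51/100.56 = 0.0548.

0.0548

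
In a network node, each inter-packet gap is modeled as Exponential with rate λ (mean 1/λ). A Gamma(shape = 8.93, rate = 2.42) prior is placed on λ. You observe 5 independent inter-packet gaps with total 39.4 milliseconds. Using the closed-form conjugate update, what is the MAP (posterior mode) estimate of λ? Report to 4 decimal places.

With a Gamma(shape α, rate β) prior on the exponential rate λ, the posterior after n observations with total T = Σxᵢ is Gamma(α+n, β+T).
Posterior: Gamma(8.93+5, 2.42+39.4) = Gamma(13.93, 41.82).
Mode = (α−1)/β = 0.3092.

0.3092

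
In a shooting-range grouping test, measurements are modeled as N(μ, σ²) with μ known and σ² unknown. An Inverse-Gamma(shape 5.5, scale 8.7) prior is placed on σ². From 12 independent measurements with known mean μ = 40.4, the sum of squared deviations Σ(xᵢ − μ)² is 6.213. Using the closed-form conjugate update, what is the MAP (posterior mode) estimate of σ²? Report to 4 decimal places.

0.9445

With known mean μ and an Inverse-Gamma(α, β) prior on σ², the Normal likelihood is conjugate: posterior is Inv-Gamma(α + n/2, β + Σ(xᵢ−μ)²/2).
Posterior: Inv-Gamma(5.5 + 12/2, 8.7 + 6.213/2) = Inv-Gamma(11.50, 11.8065).
Mode = β/(α+1) = 11.8065/12.50 = 0.9445.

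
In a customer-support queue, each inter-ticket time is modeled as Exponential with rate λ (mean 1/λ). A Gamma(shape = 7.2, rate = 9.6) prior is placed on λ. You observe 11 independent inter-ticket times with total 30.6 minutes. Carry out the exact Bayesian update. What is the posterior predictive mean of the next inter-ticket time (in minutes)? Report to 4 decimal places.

With a Gamma(shape α, rate β) prior on the exponential rate λ, the posterior after n observations with total T = Σxᵢ is Gamma(α+n, β+T).
Posterior: Gamma(7.2+11, 9.6+30.6) = Gamma(18.2, 40.2).
The predictive distribution for the next observation is Lomax; its mean is β/(α−1) = 40.2/17.2 = 2.3372.

2.3372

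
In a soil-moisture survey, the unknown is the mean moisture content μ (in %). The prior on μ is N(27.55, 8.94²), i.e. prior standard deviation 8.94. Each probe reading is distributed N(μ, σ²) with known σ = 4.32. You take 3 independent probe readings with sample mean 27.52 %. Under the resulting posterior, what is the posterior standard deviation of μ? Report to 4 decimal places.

2.4024

For Normal data with known variance σ², a Normal(μ₀, σ₀²) prior on μ is conjugate. Posterior precision = 1/σ₀² + n/σ²; posterior mean is the precision-weighted average of μ₀ and x̄.
σ₀² = 8.94² = 79.9236, σ² = 4.32² = 18.6624; σ² + n·σ₀² = 18.6624 + 3·79.9236 = 258.4332.
Posterior precision = 1/σ₀² + n/σ² = 1/79.9236 + 3/18.6624 = (σ² + n·σ₀²)/(σ₀²σ²) = 258.4332/(79.9236·18.6624); posterior variance σₙ² = σ₀²σ²/(σ² + n·σ₀²) = 79.9236·18.6624/258.4332 = 5.771573.
Posterior SD = √σₙ² = √(79.9236·18.6624/258.4332) = 2.4024.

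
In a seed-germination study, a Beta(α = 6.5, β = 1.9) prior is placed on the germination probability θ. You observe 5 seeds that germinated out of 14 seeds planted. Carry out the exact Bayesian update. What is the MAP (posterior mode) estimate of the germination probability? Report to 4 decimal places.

The Beta prior is conjugate to a Binomial/Bernoulli likelihood; the update adds successes to α and failures to β.
Posterior: Beta(α+k, β+n−k) = Beta(6.5+5, 1.9+9) = Beta(11.5, 10.9).
Mode of Beta(a,b) for a,b>1 is (a−1)/(a+b−2) = 10.5/20.4 = 0.5147.

0.5147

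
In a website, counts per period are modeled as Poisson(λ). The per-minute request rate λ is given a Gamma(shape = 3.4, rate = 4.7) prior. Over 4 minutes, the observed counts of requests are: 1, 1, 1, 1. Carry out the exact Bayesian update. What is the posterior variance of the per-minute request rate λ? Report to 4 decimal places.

With a Gamma(shape α, rate β) prior, the Poisson likelihood is conjugate: the posterior is Gamma(α + ΣXᵢ, β + n).
Sum of counts S = 4 over n = 4 minutes.
Posterior: Gamma(α+S, β+n) = Gamma(3.4+4, 4.7+4) = Gamma(7.4, 8.7).
Var = α/β² = 7.4/8.7² = 0.0978.

0.0978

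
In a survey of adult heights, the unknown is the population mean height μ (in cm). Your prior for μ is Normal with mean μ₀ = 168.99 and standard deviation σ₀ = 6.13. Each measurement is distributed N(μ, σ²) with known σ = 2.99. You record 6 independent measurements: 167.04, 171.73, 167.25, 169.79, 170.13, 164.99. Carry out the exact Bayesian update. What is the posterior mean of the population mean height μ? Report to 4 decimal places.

168.5075

For Normal data with known variance σ², a Normal(μ₀, σ₀²) prior on μ is conjugate. Posterior precision = 1/σ₀² + n/σ²; posterior mean is the precision-weighted average of μ₀ and x̄.
Σxᵢ = 167.04 + 171.73 + 167.25 + 169.79 + 170.13 + 164.99 = 1010.93, so n·x̄ = 1010.93.
σ₀² = 6.13² = 37.5769, σ² = 2.99² = 8.9401; σ² + n·σ₀² = 8.9401 + 6·37.5769 = 234.4015.
Posterior mean = (μ₀/σ₀² + n·x̄/σ²)/(1/σ₀² + n/σ²) = (σ²·μ₀ + σ₀²·n·x̄)/(σ² + n·σ₀²) = (8.9401·168.99 + 37.5769·1010.93)/234.4015 = 39498.403016/234.4015 = 168.5075.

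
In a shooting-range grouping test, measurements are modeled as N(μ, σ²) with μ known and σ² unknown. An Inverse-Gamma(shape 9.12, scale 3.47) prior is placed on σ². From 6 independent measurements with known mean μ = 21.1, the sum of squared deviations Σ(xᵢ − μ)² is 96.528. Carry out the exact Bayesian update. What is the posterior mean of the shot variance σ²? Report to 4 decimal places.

4.6523

With known mean μ and an Inverse-Gamma(α, β) prior on σ², the Normal likelihood is conjugate: posterior is Inv-Gamma(α + n/2, β + Σ(xᵢ−μ)²/2).
Posterior: Inv-Gamma(9.12 + 6/2, 3.47 + 96.528/2) = Inv-Gamma(12.12, 51.7340).
E[σ²|data] = β/(α−1) = 51.7340/11.12 = 4.6523.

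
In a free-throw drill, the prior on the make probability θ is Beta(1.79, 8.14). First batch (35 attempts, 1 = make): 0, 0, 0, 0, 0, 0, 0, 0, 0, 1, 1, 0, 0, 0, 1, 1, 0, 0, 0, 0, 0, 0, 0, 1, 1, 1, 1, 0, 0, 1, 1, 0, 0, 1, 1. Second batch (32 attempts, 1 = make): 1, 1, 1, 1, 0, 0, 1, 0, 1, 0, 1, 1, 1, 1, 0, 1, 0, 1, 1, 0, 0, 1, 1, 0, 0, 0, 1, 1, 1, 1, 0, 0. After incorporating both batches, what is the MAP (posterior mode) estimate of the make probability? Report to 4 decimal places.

0.4243

The Beta prior is conjugate to a Binomial/Bernoulli likelihood; the update adds successes to α and failures to β.
After batch 1: Beta(1.79+12, 8.14+23) = Beta(13.79, 31.14).
After batch 2: Beta(13.79+19, 31.14+13) = Beta(32.79, 44.14).
Mode of Beta(a,b) for a,b>1 is (a−1)/(a+b−2) = 31.79/74.93 = 0.4243.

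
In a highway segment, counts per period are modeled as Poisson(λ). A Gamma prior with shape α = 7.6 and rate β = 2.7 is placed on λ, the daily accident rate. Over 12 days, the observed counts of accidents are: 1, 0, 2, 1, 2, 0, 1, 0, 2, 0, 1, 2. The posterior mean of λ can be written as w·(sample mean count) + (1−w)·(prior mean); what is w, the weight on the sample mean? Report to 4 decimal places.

With a Gamma(shape α, rate β) prior, the Poisson likelihood is conjugate: the posterior is Gamma(α + ΣXᵢ, β + n).
Posterior mean = (α₀+S)/(β₀+n) = [n/(β₀+n)]·(S/n) + [β₀/(β₀+n)]·(α₀/β₀), so only n and β₀ enter the weight.
Weight on data w = n/(β₀+n) = 12/(2.7+12) = 12/14.7 = 0.8163.

0.8163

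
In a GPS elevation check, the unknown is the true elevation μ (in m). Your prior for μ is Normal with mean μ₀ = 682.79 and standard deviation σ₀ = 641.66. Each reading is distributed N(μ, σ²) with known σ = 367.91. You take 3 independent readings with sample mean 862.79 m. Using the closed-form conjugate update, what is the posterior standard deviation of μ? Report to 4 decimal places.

For Normal data with known variance σ², a Normal(μ₀, σ₀²) prior on μ is conjugate. Posterior precision = 1/σ₀² + n/σ²; posterior mean is the precision-weighted average of μ₀ and x̄.
σ₀² = 641.66² = 411727.5556, σ² = 367.91² = 135357.7681; σ² + n·σ₀² = 135357.7681 + 3·411727.5556 = 1370540.4349.
Posterior precision = 1/σ₀² + n/σ² = 1/411727.5556 + 3/135357.7681 = (σ² + n·σ₀²)/(σ₀²σ²) = 1370540.4349/(411727.5556·135357.7681); posterior variance σₙ² = σ₀²σ²/(σ² + n·σ₀²) = 411727.5556·135357.7681/1370540.4349 = 40663.173134.
Posterior SD = √σₙ² = √(411727.5556·135357.7681/1370540.4349) = 201.6511.

201.6511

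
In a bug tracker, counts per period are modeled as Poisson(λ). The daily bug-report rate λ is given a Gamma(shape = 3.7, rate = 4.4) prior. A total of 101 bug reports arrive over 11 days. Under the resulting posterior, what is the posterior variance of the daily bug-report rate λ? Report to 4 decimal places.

With a Gamma(shape α, rate β) prior, the Poisson likelihood is conjugate: the posterior is Gamma(α + ΣXᵢ, β + n).
Posterior: Gamma(α+S, β+n) = Gamma(3.7+101, 4.4+11) = Gamma(104.7, 15.4).
Var = α/β² = 104.7/15.4² = 0.4415.

0.4415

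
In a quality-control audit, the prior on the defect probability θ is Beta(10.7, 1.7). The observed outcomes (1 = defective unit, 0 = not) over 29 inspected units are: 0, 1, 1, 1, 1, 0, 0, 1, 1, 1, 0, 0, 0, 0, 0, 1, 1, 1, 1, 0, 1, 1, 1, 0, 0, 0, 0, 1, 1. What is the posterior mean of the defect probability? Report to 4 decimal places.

The Beta prior is conjugate to a Binomial/Bernoulli likelihood; the update adds successes to α and failures to β.
Posterior: Beta(α+k, β+n−k) = Beta(10.7+16, 1.7+13) = Beta(26.7, 14.7).
Posterior mean = α/(α+β) = 26.7/41.4 = 0.6449.

0.6449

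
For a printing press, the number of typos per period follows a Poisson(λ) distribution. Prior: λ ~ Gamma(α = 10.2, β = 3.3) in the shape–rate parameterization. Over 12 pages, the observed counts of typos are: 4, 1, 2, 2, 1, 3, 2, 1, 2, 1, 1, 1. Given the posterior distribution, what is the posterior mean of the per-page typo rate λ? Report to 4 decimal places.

With a Gamma(shape α, rate β) prior, the Poisson likelihood is conjugate: the posterior is Gamma(α + ΣXᵢ, β + n).
Sum of counts S = 21 over n = 12 pages.
Posterior: Gamma(α+S, β+n) = Gamma(10.2+21, 3.3+12) = Gamma(31.2, 15.3).
Posterior mean = α/β = 31.2/15.3 = 2.0392.

2.0392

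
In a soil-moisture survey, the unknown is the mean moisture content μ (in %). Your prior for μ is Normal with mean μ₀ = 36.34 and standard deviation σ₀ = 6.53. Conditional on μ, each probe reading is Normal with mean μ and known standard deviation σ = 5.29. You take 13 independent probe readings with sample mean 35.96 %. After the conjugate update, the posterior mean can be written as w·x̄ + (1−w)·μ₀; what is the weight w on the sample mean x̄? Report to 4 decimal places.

0.9519

For Normal data with known variance σ², a Normal(μ₀, σ₀²) prior on μ is conjugate. Posterior precision = 1/σ₀² + n/σ²; posterior mean is the precision-weighted average of μ₀ and x̄.
σ₀² = 6.53² = 42.6409, σ² = 5.29² = 27.9841. Prior precision 1/σ₀² = 1/42.6409; data precision n/σ² = 13/27.9841.
w = (n/σ²)/(1/σ₀² + n/σ²) = n·σ₀²/(σ² + n·σ₀²) = 13·42.6409/(27.9841 + 13·42.6409) = 554.3317/582.3158 = 0.9519.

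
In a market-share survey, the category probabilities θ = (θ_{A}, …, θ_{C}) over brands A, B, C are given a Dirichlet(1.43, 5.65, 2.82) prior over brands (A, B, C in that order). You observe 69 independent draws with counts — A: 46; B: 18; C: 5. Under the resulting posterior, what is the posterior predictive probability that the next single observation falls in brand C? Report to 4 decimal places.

0.0991

The Dirichlet prior is conjugate to the Multinomial likelihood: each posterior αⱼ = prior αⱼ + observed count nⱼ.
Posterior concentration: (47.43, 23.65, 7.82), total = 78.90.
P(next = C | data) = α_{C}/Σα = 0.0991.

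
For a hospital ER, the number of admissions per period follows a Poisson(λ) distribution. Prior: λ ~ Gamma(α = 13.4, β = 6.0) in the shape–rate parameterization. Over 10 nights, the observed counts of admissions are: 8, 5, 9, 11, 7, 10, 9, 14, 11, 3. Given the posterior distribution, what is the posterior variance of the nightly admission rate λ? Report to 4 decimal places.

0.3922

With a Gamma(shape α, rate β) prior, the Poisson likelihood is conjugate: the posterior is Gamma(α + ΣXᵢ, β + n).
Sum of counts S = 87 over n = 10 nights.
Posterior: Gamma(α+S, β+n) = Gamma(13.4+87, 6.0+10) = Gamma(100.4, 16.0).
Var = α/β² = 100.4/16.0² = 0.3922.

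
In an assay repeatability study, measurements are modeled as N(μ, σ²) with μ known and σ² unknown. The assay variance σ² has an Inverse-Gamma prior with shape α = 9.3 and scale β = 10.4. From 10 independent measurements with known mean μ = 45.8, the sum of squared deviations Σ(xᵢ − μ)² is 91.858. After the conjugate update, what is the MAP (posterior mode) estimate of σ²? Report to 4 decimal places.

With known mean μ and an Inverse-Gamma(α, β) prior on σ², the Normal likelihood is conjugate: posterior is Inv-Gamma(α + n/2, β + Σ(xᵢ−μ)²/2).
Posterior: Inv-Gamma(9.3 + 10/2, 10.4 + 91.858/2) = Inv-Gamma(14.30, 56.3290).
Mode = β/(α+1) = 56.3290/15.30 = 3.6816.

3.6816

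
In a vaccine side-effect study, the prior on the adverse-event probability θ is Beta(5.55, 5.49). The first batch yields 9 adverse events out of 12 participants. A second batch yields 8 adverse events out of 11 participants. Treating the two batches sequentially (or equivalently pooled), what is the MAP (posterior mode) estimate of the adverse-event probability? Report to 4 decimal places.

The Beta prior is conjugate to a Binomial/Bernoulli likelihood; the update adds successes to α and failures to β.
After batch 1: Beta(5.55+9, 5.49+3) = Beta(14.55, 8.49).
After batch 2: Beta(14.55+8, 8.49+3) = Beta(22.55, 11.49).
Mode of Beta(a,b) for a,b>1 is (a−1)/(a+b−2) = 21.55/32.04 = 0.6726.

0.6726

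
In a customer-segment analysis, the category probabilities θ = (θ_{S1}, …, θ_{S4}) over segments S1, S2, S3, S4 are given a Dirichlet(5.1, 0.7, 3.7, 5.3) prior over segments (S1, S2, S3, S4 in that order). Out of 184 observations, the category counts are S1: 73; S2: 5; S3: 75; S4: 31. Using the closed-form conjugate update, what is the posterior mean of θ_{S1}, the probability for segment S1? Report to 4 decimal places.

The Dirichlet prior is conjugate to the Multinomial likelihood: each posterior αⱼ = prior αⱼ + observed count nⱼ.
Posterior concentration: (78.1, 5.7, 78.7, 36.3), total = 198.8.
E[θ_{S1}|data] = α_{S1}/Σα = 78.1/198.8 = 0.3929.

0.3929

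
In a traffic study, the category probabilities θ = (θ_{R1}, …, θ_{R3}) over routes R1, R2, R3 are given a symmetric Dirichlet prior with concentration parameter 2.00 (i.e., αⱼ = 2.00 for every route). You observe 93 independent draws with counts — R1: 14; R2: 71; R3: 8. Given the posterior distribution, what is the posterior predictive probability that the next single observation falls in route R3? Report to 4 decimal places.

The Dirichlet prior is conjugate to the Multinomial likelihood: each posterior αⱼ = prior αⱼ + observed count nⱼ.
Posterior concentration: (16.00, 73.00, 10.00), total = 99.00.
P(next = R3 | data) = α_{R3}/Σα = 0.1010.

0.1010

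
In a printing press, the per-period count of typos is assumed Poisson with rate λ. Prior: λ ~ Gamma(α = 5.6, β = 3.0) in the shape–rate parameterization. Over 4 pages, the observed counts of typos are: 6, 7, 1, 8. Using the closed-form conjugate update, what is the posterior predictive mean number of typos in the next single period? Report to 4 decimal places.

3.9429

With a Gamma(shape α, rate β) prior, the Poisson likelihood is conjugate: the posterior is Gamma(α + ΣXᵢ, β + n).
Sum of counts S = 22 over n = 4 pages.
Posterior: Gamma(α+S, β+n) = Gamma(5.6+22, 3.0+4) = Gamma(27.6, 7.0).
The predictive distribution for one future period is NegBinom with mean α/β = 3.9429.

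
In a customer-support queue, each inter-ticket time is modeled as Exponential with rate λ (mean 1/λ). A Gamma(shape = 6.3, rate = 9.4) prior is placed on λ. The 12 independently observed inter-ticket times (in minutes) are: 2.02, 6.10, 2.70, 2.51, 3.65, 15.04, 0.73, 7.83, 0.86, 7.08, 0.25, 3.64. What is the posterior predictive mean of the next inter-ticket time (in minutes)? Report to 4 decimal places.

3.5728

With a Gamma(shape α, rate β) prior on the exponential rate λ, the posterior after n observations with total T = Σxᵢ is Gamma(α+n, β+T).
Sum of observations T = 52.41 minutes; n = 12.
Posterior: Gamma(6.3+12, 9.4+52.41) = Gamma(18.3, 61.81).
The predictive distribution for the next observation is Lomax; its mean is β/(α−1) = 61.81/17.3 = 3.5728.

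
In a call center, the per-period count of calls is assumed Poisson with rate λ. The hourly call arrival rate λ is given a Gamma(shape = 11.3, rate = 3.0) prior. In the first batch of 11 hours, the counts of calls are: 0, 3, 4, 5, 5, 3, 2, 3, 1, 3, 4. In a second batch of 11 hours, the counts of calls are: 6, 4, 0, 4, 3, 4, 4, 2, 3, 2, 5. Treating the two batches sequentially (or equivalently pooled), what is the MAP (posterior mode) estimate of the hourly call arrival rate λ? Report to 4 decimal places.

3.2120

With a Gamma(shape α, rate β) prior, the Poisson likelihood is conjugate: the posterior is Gamma(α + ΣXᵢ, β + n).
Batch 1: sum of counts S = 33 over n = 11 hours.
After batch 1: Gamma(α+S, β+n) = Gamma(11.3+33, 3.0+11) = Gamma(44.3, 14.0).
Batch 2: sum of counts S = 37 over n = 11 hours.
After batch 2: Gamma(α+S, β+n) = Gamma(44.3+37, 14.0+11) = Gamma(81.3, 25.0).
Mode of Gamma(α,β) for α≥1 is (α−1)/β = 80.3/25.0 = 3.2120.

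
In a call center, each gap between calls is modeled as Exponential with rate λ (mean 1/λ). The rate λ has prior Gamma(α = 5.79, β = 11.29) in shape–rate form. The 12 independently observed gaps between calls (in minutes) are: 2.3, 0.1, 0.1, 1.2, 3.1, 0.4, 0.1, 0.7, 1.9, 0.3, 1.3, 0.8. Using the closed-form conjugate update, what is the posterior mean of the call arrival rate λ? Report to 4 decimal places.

With a Gamma(shape α, rate β) prior on the exponential rate λ, the posterior after n observations with total T = Σxᵢ is Gamma(α+n, β+T).
Sum of observations T = 12.3 minutes; n = 12.
Posterior: Gamma(5.79+12, 11.29+12.3) = Gamma(17.79, 23.59).
Posterior mean of λ = α/β = 17.79/23.59 = 0.7541.

0.7541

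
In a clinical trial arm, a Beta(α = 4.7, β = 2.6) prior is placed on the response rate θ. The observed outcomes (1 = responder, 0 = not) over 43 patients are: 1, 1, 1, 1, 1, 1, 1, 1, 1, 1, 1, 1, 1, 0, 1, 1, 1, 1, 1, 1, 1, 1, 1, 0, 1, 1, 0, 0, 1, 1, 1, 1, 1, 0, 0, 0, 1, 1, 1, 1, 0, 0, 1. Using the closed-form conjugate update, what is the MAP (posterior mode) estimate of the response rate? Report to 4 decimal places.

The Beta prior is conjugate to a Binomial/Bernoulli likelihood; the update adds successes to α and failures to β.
Posterior: Beta(α+k, β+n−k) = Beta(4.7+34, 2.6+9) = Beta(38.7, 11.6).
Mode of Beta(a,b) for a,b>1 is (a−1)/(a+b−2) = 37.7/48.3 = 0.7805.

0.7805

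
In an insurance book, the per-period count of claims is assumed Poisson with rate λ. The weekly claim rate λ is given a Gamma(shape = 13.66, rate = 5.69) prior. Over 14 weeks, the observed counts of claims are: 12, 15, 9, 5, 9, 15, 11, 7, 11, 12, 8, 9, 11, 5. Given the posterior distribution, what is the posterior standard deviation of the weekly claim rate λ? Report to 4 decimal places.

0.6275

With a Gamma(shape α, rate β) prior, the Poisson likelihood is conjugate: the posterior is Gamma(α + ΣXᵢ, β + n).
Sum of counts S = 139 over n = 14 weeks.
Posterior: Gamma(α+S, β+n) = Gamma(13.66+139, 5.69+14) = Gamma(152.66, 19.69).
SD = √α/β = √152.66/19.69 = 0.6275.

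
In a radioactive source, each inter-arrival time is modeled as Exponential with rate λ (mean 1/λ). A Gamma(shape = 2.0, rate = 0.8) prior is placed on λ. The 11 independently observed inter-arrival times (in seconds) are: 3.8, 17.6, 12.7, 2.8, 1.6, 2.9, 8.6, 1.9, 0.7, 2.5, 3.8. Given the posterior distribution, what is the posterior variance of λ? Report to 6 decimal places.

0.003647

With a Gamma(shape α, rate β) prior on the exponential rate λ, the posterior after n observations with total T = Σxᵢ is Gamma(α+n, β+T).
Sum of observations T = 58.9 seconds; n = 11.
Posterior: Gamma(2.0+11, 0.8+58.9) = Gamma(13.0, 59.7).
Var = α/β² = 0.003647.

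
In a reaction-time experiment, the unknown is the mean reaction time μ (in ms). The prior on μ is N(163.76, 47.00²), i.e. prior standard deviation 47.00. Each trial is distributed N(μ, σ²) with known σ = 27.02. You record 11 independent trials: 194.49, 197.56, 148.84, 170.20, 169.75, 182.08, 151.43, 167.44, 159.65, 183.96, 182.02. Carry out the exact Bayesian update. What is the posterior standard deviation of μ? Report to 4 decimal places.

8.0271

For Normal data with known variance σ², a Normal(μ₀, σ₀²) prior on μ is conjugate. Posterior precision = 1/σ₀² + n/σ²; posterior mean is the precision-weighted average of μ₀ and x̄.
σ₀² = 47.00² = 2209, σ² = 27.02² = 730.0804; σ² + n·σ₀² = 730.0804 + 11·2209 = 25029.0804.
Posterior precision = 1/σ₀² + n/σ² = 1/2209 + 11/730.0804 = (σ² + n·σ₀²)/(σ₀²σ²) = 25029.0804/(2209·730.0804); posterior variance σₙ² = σ₀²σ²/(σ² + n·σ₀²) = 2209·730.0804/25029.0804 = 64.434952.
Posterior SD = √σₙ² = √(2209·730.0804/25029.0804) = 8.0271.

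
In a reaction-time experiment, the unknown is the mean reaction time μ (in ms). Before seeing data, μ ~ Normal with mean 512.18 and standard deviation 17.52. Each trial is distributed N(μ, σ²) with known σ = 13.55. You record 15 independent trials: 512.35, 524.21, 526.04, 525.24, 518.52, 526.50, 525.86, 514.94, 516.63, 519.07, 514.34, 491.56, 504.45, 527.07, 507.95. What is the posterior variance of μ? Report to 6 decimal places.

For Normal data with known variance σ², a Normal(μ₀, σ₀²) prior on μ is conjugate. Posterior precision = 1/σ₀² + n/σ²; posterior mean is the precision-weighted average of μ₀ and x̄.
σ₀² = 17.52² = 306.9504, σ² = 13.55² = 183.6025; σ² + n·σ₀² = 183.6025 + 15·306.9504 = 4787.8585.
Posterior precision = 1/σ₀² + n/σ² = 1/306.9504 + 15/183.6025 = (σ² + n·σ₀²)/(σ₀²σ²) = 4787.8585/(306.9504·183.6025); posterior variance σₙ² = σ₀²σ²/(σ² + n·σ₀²) = 306.9504·183.6025/4787.8585 = 11.770787.

11.770787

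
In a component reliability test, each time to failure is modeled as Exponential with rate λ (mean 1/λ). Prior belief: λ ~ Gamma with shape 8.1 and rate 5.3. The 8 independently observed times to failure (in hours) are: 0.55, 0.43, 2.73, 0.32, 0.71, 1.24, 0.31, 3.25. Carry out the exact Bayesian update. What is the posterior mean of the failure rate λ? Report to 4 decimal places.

With a Gamma(shape α, rate β) prior on the exponential rate λ, the posterior after n observations with total T = Σxᵢ is Gamma(α+n, β+T).
Sum of observations T = 9.54 hours; n = 8.
Posterior: Gamma(8.1+8, 5.3+9.54) = Gamma(16.1, 14.84).
Posterior mean of λ = α/β = 16.1/14.84 = 1.0849.

1.0849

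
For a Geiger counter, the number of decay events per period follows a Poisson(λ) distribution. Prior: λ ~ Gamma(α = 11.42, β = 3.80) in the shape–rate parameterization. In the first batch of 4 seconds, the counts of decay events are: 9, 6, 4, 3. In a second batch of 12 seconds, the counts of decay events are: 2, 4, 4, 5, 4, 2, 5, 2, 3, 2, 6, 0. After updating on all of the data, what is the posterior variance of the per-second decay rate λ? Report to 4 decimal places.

0.1847

With a Gamma(shape α, rate β) prior, the Poisson likelihood is conjugate: the posterior is Gamma(α + ΣXᵢ, β + n).
Batch 1: sum of counts S = 22 over n = 4 seconds.
After batch 1: Gamma(α+S, β+n) = Gamma(11.42+22, 3.80+4) = Gamma(33.42, 7.80).
Batch 2: sum of counts S = 39 over n = 12 seconds.
After batch 2: Gamma(α+S, β+n) = Gamma(33.42+39, 7.80+12) = Gamma(72.42, 19.80).
Var = α/β² = 72.42/19.80² = 0.1847.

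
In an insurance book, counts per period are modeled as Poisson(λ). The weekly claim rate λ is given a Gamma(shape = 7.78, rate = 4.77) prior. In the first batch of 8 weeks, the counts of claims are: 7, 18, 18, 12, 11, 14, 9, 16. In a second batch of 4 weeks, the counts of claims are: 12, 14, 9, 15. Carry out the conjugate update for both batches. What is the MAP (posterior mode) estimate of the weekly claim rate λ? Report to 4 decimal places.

9.6470

With a Gamma(shape α, rate β) prior, the Poisson likelihood is conjugate: the posterior is Gamma(α + ΣXᵢ, β + n).
Batch 1: sum of counts S = 105 over n = 8 weeks.
After batch 1: Gamma(α+S, β+n) = Gamma(7.78+105, 4.77+8) = Gamma(112.78, 12.77).
Batch 2: sum of counts S = 50 over n = 4 weeks.
After batch 2: Gamma(α+S, β+n) = Gamma(112.78+50, 12.77+4) = Gamma(162.78, 16.77).
Mode of Gamma(α,β) for α≥1 is (α−1)/β = 161.78/16.77 = 9.6470.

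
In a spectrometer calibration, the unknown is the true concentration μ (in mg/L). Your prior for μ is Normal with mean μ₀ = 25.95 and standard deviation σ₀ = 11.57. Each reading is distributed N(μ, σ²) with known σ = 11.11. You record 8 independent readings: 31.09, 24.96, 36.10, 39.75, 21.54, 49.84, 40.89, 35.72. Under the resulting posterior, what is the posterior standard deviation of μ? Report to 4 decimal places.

For Normal data with known variance σ², a Normal(μ₀, σ₀²) prior on μ is conjugate. Posterior precision = 1/σ₀² + n/σ²; posterior mean is the precision-weighted average of μ₀ and x̄.
σ₀² = 11.57² = 133.8649, σ² = 11.11² = 123.4321; σ² + n·σ₀² = 123.4321 + 8·133.8649 = 1194.3513.
Posterior precision = 1/σ₀² + n/σ² = 1/133.8649 + 8/123.4321 = (σ² + n·σ₀²)/(σ₀²σ²) = 1194.3513/(133.8649·123.4321); posterior variance σₙ² = σ₀²σ²/(σ² + n·σ₀²) = 133.8649·123.4321/1194.3513 = 13.834477.
Posterior SD = √σₙ² = √(133.8649·123.4321/1194.3513) = 3.7195.

3.7195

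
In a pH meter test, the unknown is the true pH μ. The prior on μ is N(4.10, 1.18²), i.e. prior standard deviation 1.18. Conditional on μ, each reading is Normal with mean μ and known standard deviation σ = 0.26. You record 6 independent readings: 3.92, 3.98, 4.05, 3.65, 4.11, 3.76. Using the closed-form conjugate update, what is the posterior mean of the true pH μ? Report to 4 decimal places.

For Normal data with known variance σ², a Normal(μ₀, σ₀²) prior on μ is conjugate. Posterior precision = 1/σ₀² + n/σ²; posterior mean is the precision-weighted average of μ₀ and x̄.
Σxᵢ = 3.92 + 3.98 + 4.05 + 3.65 + 4.11 + 3.76 = 23.47, so n·x̄ = 23.47.
σ₀² = 1.18² = 1.3924, σ² = 0.26² = 0.0676; σ² + n·σ₀² = 0.0676 + 6·1.3924 = 8.422.
Posterior mean = (μ₀/σ₀² + n·x̄/σ²)/(1/σ₀² + n/σ²) = (σ²·μ₀ + σ₀²·n·x̄)/(σ² + n·σ₀²) = (0.0676·4.10 + 1.3924·23.47)/8.422 = 32.956788/8.422 = 3.9132.

3.9132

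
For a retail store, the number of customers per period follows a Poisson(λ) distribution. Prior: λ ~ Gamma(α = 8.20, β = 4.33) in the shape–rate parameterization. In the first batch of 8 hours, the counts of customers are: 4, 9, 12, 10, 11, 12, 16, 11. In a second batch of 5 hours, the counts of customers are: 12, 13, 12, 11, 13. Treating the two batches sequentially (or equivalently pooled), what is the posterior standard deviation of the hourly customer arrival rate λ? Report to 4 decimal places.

With a Gamma(shape α, rate β) prior, the Poisson likelihood is conjugate: the posterior is Gamma(α + ΣXᵢ, β + n).
Batch 1: sum of counts S = 85 over n = 8 hours.
After batch 1: Gamma(α+S, β+n) = Gamma(8.20+85, 4.33+8) = Gamma(93.20, 12.33).
Batch 2: sum of counts S = 61 over n = 5 hours.
After batch 2: Gamma(α+S, β+n) = Gamma(93.20+61, 12.33+5) = Gamma(154.20, 17.33).
SD = √α/β = √154.20/17.33 = 0.7165.

0.7165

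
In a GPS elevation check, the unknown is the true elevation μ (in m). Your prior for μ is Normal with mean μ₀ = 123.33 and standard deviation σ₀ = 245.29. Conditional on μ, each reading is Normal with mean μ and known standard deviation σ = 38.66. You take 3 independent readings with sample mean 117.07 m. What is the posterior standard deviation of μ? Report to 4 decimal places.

For Normal data with known variance σ², a Normal(μ₀, σ₀²) prior on μ is conjugate. Posterior precision = 1/σ₀² + n/σ²; posterior mean is the precision-weighted average of μ₀ and x̄.
σ₀² = 245.29² = 60167.1841, σ² = 38.66² = 1494.5956; σ² + n·σ₀² = 1494.5956 + 3·60167.1841 = 181996.1479.
Posterior precision = 1/σ₀² + n/σ² = 1/60167.1841 + 3/1494.5956 = (σ² + n·σ₀²)/(σ₀²σ²) = 181996.1479/(60167.1841·1494.5956); posterior variance σₙ² = σ₀²σ²/(σ² + n·σ₀²) = 60167.1841·1494.5956/181996.1479 = 494.107209.
Posterior SD = √σₙ² = √(60167.1841·1494.5956/181996.1479) = 22.2285.

22.2285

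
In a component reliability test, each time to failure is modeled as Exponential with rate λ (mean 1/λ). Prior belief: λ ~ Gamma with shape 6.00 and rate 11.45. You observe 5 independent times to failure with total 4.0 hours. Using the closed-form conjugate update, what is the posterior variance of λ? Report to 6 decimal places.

0.046082

With a Gamma(shape α, rate β) prior on the exponential rate λ, the posterior after n observations with total T = Σxᵢ is Gamma(α+n, β+T).
Posterior: Gamma(6.00+5, 11.45+4.0) = Gamma(11.00, 15.45).
Var = α/β² = 0.046082.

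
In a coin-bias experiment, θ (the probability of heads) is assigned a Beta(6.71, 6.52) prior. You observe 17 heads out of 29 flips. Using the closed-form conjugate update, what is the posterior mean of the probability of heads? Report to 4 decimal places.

The Beta prior is conjugate to a Binomial/Bernoulli likelihood; the update adds successes to α and failures to β.
Posterior: Beta(α+k, β+n−k) = Beta(6.71+17, 6.52+12) = Beta(23.71, 18.52).
Posterior mean = α/(α+β) = 23.71/42.23 = 0.5614.

0.5614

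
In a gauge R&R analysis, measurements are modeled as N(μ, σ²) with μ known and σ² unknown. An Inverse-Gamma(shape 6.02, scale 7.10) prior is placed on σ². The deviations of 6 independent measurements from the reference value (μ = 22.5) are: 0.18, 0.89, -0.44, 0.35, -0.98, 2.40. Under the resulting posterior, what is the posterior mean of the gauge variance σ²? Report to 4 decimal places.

With known mean μ and an Inverse-Gamma(α, β) prior on σ², the Normal likelihood is conjugate: posterior is Inv-Gamma(α + n/2, β + Σ(xᵢ−μ)²/2).
Σ(xᵢ−μ)² = (0.18)² + (0.89)² + (-0.44)² + (0.35)² + (-0.98)² + (2.40)² = 7.8610.
Posterior: Inv-Gamma(6.02 + 6/2, 7.10 + 7.8610/2) = Inv-Gamma(9.02, 11.03050).
E[σ²|data] = β/(α−1) = 11.03050/8.02 = 1.3754.

1.3754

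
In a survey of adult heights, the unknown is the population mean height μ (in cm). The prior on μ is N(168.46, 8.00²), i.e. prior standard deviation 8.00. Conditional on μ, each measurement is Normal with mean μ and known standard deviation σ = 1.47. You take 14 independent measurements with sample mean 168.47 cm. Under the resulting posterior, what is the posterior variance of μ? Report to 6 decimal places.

0.153979

For Normal data with known variance σ², a Normal(μ₀, σ₀²) prior on μ is conjugate. Posterior precision = 1/σ₀² + n/σ²; posterior mean is the precision-weighted average of μ₀ and x̄.
σ₀² = 8.00² = 64, σ² = 1.47² = 2.1609; σ² + n·σ₀² = 2.1609 + 14·64 = 898.1609.
Posterior precision = 1/σ₀² + n/σ² = 1/64 + 14/2.1609 = (σ² + n·σ₀²)/(σ₀²σ²) = 898.1609/(64·2.1609); posterior variance σₙ² = σ₀²σ²/(σ² + n·σ₀²) = 64·2.1609/898.1609 = 0.153979.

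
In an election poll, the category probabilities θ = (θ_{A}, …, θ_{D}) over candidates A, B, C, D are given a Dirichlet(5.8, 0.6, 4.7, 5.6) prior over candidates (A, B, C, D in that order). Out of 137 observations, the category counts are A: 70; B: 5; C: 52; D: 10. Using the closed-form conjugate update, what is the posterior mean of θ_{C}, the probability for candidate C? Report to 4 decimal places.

0.3689

The Dirichlet prior is conjugate to the Multinomial likelihood: each posterior αⱼ = prior αⱼ + observed count nⱼ.
Posterior concentration: (75.8, 5.6, 56.7, 15.6), total = 153.7.
E[θ_{C}|data] = α_{C}/Σα = 56.7/153.7 = 0.3689.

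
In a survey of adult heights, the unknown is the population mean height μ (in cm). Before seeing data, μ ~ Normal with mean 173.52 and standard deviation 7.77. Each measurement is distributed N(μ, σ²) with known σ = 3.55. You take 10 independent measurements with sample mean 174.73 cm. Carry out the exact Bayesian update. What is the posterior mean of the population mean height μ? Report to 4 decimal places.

For Normal data with known variance σ², a Normal(μ₀, σ₀²) prior on μ is conjugate. Posterior precision = 1/σ₀² + n/σ²; posterior mean is the precision-weighted average of μ₀ and x̄.
n·x̄ = 10·174.73 = 1747.3.
σ₀² = 7.77² = 60.3729, σ² = 3.55² = 12.6025; σ² + n·σ₀² = 12.6025 + 10·60.3729 = 616.3315.
Posterior mean = (μ₀/σ₀² + n·x̄/σ²)/(1/σ₀² + n/σ²) = (σ²·μ₀ + σ₀²·n·x̄)/(σ² + n·σ₀²) = (12.6025·173.52 + 60.3729·1747.3)/616.3315 = 107676.35397/616.3315 = 174.7053.

174.7053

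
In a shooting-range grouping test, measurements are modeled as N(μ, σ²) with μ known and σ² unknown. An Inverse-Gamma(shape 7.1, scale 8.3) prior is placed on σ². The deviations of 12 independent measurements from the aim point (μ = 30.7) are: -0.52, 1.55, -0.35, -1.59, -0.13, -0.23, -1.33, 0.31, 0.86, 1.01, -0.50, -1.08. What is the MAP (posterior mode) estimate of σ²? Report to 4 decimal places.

With known mean μ and an Inverse-Gamma(α, β) prior on σ², the Normal likelihood is conjugate: posterior is Inv-Gamma(α + n/2, β + Σ(xᵢ−μ)²/2).
Σ(xᵢ−μ)² = (-0.52)² + (1.55)² + (-0.35)² + (-1.59)² + (-0.13)² + (-0.23)² + (-1.33)² + (0.31)² + (0.86)² + (1.01)² + (-0.50)² + (-1.08)² = 10.4344.
Posterior: Inv-Gamma(7.1 + 12/2, 8.3 + 10.4344/2) = Inv-Gamma(13.10, 13.51720).
Mode = β/(α+1) = 13.51720/14.10 = 0.9587.

0.9587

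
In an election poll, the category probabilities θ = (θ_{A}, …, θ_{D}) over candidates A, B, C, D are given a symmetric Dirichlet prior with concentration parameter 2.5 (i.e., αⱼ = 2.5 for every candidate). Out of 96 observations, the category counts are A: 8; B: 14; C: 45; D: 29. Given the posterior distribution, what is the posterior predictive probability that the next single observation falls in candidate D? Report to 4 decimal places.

0.2972

The Dirichlet prior is conjugate to the Multinomial likelihood: each posterior αⱼ = prior αⱼ + observed count nⱼ.
Posterior concentration: (10.5, 16.5, 47.5, 31.5), total = 106.0.
P(next = D | data) = α_{D}/Σα = 0.2972.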